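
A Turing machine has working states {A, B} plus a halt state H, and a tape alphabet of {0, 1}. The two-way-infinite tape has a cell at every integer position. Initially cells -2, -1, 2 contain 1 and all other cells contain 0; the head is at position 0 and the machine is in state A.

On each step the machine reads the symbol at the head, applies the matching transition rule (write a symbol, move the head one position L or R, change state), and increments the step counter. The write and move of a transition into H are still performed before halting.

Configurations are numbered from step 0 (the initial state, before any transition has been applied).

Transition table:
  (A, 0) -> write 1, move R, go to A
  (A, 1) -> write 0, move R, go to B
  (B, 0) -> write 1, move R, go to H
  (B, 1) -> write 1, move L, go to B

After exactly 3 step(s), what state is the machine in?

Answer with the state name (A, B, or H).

Step 1: in state A at pos 0, read 0 -> (A,0)->write 1,move R,goto A. Now: state=A, head=1, tape[-3..3]=0111010 (head:     ^)
Step 2: in state A at pos 1, read 0 -> (A,0)->write 1,move R,goto A. Now: state=A, head=2, tape[-3..3]=0111110 (head:      ^)
Step 3: in state A at pos 2, read 1 -> (A,1)->write 0,move R,goto B. Now: state=B, head=3, tape[-3..4]=01111000 (head:       ^)

Answer: B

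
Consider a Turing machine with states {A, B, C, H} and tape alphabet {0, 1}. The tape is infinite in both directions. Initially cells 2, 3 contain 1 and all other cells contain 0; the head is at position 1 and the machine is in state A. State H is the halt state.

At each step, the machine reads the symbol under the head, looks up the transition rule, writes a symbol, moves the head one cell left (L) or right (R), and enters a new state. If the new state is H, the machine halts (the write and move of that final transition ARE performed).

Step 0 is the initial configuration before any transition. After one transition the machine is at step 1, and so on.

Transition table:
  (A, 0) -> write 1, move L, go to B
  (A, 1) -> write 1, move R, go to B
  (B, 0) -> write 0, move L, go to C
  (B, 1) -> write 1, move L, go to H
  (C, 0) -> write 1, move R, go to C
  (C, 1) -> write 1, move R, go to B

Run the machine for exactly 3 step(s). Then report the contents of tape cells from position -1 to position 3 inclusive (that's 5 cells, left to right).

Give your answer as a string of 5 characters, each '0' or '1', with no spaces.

Step 1: in state A at pos 1, read 0 -> (A,0)->write 1,move L,goto B. Now: state=B, head=0, tape[-1..4]=001110 (head:  ^)
Step 2: in state B at pos 0, read 0 -> (B,0)->write 0,move L,goto C. Now: state=C, head=-1, tape[-2..4]=0001110 (head:  ^)
Step 3: in state C at pos -1, read 0 -> (C,0)->write 1,move R,goto C. Now: state=C, head=0, tape[-2..4]=0101110 (head:   ^)

Answer: 10111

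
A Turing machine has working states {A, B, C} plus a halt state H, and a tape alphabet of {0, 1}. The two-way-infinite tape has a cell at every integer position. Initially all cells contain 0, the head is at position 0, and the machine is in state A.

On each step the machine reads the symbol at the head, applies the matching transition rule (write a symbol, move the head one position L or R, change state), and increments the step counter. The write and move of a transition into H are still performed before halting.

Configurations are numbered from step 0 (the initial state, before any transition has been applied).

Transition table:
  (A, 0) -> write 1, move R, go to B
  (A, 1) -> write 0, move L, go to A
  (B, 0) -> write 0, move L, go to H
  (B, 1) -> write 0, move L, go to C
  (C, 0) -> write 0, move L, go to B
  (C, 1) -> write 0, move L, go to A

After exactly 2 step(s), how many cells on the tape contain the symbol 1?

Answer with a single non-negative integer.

Step 1: in state A at pos 0, read 0 -> (A,0)->write 1,move R,goto B. Now: state=B, head=1, tape[-1..2]=0100 (head:   ^)
Step 2: in state B at pos 1, read 0 -> (B,0)->write 0,move L,goto H. Now: state=H, head=0, tape[-1..2]=0100 (head:  ^)
Cells containing 1 after step 2: {0} -> 1 cell(s)

Answer: 1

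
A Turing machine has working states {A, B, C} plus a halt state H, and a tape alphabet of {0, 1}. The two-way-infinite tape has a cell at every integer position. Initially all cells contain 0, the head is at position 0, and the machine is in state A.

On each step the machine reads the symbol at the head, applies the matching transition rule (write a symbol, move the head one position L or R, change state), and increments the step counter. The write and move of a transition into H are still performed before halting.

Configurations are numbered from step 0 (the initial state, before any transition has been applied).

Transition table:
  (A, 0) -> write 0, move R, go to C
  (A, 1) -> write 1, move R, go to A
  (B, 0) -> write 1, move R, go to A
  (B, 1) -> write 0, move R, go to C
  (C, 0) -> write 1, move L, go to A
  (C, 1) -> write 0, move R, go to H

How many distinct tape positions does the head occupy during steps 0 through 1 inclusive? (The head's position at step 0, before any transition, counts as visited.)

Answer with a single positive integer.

Step 1: in state A at pos 0, read 0 -> (A,0)->write 0,move R,goto C. Now: state=C, head=1, tape[-1..2]=0000 (head:   ^)
Head positions at steps 0..1: starting at 0, distinct positions visited = {0, 1} -> 2 position(s)

Answer: 2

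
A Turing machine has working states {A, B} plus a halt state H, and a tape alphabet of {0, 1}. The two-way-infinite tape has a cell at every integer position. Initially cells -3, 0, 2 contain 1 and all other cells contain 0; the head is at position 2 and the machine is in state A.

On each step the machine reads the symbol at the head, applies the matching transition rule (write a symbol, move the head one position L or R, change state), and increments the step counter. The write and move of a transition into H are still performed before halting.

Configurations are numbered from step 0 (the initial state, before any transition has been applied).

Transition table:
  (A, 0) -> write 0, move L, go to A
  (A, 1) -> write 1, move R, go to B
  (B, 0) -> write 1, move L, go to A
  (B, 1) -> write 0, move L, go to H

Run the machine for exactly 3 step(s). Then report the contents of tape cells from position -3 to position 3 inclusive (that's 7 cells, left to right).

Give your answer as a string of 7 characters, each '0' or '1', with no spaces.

Answer: 1001011

Derivation:
Step 1: in state A at pos 2, read 1 -> (A,1)->write 1,move R,goto B. Now: state=B, head=3, tape[-4..4]=010010100 (head:        ^)
Step 2: in state B at pos 3, read 0 -> (B,0)->write 1,move L,goto A. Now: state=A, head=2, tape[-4..4]=010010110 (head:       ^)
Step 3: in state A at pos 2, read 1 -> (A,1)->write 1,move R,goto B. Now: state=B, head=3, tape[-4..4]=010010110 (head:        ^)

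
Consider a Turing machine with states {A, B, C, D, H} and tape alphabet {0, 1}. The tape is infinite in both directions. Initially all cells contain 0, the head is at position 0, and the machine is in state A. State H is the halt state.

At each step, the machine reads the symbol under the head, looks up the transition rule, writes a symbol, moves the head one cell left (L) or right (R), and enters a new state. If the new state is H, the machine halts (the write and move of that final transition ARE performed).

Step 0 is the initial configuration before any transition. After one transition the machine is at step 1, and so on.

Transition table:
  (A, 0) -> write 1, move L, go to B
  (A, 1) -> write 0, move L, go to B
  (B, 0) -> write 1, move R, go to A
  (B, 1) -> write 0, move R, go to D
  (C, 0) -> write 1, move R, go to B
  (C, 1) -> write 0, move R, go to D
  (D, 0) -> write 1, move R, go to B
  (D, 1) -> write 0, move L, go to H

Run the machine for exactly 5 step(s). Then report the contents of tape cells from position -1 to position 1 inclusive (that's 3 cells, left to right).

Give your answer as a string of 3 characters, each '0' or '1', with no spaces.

Answer: 010

Derivation:
Step 1: in state A at pos 0, read 0 -> (A,0)->write 1,move L,goto B. Now: state=B, head=-1, tape[-2..1]=0010 (head:  ^)
Step 2: in state B at pos -1, read 0 -> (B,0)->write 1,move R,goto A. Now: state=A, head=0, tape[-2..1]=0110 (head:   ^)
Step 3: in state A at pos 0, read 1 -> (A,1)->write 0,move L,goto B. Now: state=B, head=-1, tape[-2..1]=0100 (head:  ^)
Step 4: in state B at pos -1, read 1 -> (B,1)->write 0,move R,goto D. Now: state=D, head=0, tape[-2..1]=0000 (head:   ^)
Step 5: in state D at pos 0, read 0 -> (D,0)->write 1,move R,goto B. Now: state=B, head=1, tape[-2..2]=00100 (head:    ^)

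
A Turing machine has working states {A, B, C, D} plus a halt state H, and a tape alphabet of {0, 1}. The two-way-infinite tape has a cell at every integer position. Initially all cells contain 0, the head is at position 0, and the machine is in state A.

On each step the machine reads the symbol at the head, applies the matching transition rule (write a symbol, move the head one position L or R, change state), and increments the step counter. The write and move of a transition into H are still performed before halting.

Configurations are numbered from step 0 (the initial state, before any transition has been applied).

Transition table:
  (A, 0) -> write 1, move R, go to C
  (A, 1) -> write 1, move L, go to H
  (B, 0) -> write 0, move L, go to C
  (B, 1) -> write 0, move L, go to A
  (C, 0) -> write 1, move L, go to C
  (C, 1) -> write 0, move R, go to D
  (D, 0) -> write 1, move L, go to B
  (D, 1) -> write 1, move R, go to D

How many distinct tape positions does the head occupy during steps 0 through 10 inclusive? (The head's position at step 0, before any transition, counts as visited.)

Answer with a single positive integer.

Step 1: in state A at pos 0, read 0 -> (A,0)->write 1,move R,goto C. Now: state=C, head=1, tape[-1..2]=0100 (head:   ^)
Step 2: in state C at pos 1, read 0 -> (C,0)->write 1,move L,goto C. Now: state=C, head=0, tape[-1..2]=0110 (head:  ^)
Step 3: in state C at pos 0, read 1 -> (C,1)->write 0,move R,goto D. Now: state=D, head=1, tape[-1..2]=0010 (head:   ^)
Step 4: in state D at pos 1, read 1 -> (D,1)->write 1,move R,goto D. Now: state=D, head=2, tape[-1..3]=00100 (head:    ^)
Step 5: in state D at pos 2, read 0 -> (D,0)->write 1,move L,goto B. Now: state=B, head=1, tape[-1..3]=00110 (head:   ^)
Step 6: in state B at pos 1, read 1 -> (B,1)->write 0,move L,goto A. Now: state=A, head=0, tape[-1..3]=00010 (head:  ^)
Step 7: in state A at pos 0, read 0 -> (A,0)->write 1,move R,goto C. Now: state=C, head=1, tape[-1..3]=01010 (head:   ^)
Step 8: in state C at pos 1, read 0 -> (C,0)->write 1,move L,goto C. Now: state=C, head=0, tape[-1..3]=01110 (head:  ^)
Step 9: in state C at pos 0, read 1 -> (C,1)->write 0,move R,goto D. Now: state=D, head=1, tape[-1..3]=00110 (head:   ^)
Step 10: in state D at pos 1, read 1 -> (D,1)->write 1,move R,goto D. Now: state=D, head=2, tape[-1..3]=00110 (head:    ^)
Head positions at steps 0..10: starting at 0, distinct positions visited = {0, 1, 2} -> 3 position(s)

Answer: 3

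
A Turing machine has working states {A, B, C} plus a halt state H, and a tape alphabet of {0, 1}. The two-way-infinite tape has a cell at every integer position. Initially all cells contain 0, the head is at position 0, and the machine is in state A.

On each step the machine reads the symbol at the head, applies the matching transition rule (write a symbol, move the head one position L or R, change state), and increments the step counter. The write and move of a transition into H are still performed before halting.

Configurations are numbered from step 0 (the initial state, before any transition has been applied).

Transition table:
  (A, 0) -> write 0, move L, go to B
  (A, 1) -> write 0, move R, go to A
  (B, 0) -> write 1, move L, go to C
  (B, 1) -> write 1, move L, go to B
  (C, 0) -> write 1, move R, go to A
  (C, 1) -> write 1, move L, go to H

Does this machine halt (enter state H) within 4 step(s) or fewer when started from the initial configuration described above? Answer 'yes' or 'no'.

Answer: no

Derivation:
Step 1: in state A at pos 0, read 0 -> (A,0)->write 0,move L,goto B. Now: state=B, head=-1, tape[-2..1]=0000 (head:  ^)
Step 2: in state B at pos -1, read 0 -> (B,0)->write 1,move L,goto C. Now: state=C, head=-2, tape[-3..1]=00100 (head:  ^)
Step 3: in state C at pos -2, read 0 -> (C,0)->write 1,move R,goto A. Now: state=A, head=-1, tape[-3..1]=01100 (head:   ^)
Step 4: in state A at pos -1, read 1 -> (A,1)->write 0,move R,goto A. Now: state=A, head=0, tape[-3..1]=01000 (head:    ^)
After 4 step(s): state = A (not H) -> not halted within 4 -> no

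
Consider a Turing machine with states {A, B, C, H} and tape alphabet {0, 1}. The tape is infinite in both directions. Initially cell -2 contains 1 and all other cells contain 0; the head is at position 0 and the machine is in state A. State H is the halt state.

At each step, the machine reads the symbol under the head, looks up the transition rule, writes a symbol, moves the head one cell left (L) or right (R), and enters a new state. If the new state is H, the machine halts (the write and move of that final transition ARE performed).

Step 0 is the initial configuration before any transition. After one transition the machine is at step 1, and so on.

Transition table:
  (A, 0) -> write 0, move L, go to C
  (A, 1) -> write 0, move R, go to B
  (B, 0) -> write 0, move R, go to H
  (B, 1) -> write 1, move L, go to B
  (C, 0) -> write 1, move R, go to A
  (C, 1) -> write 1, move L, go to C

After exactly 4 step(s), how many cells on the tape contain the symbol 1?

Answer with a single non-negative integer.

Answer: 2

Derivation:
Step 1: in state A at pos 0, read 0 -> (A,0)->write 0,move L,goto C. Now: state=C, head=-1, tape[-3..1]=01000 (head:   ^)
Step 2: in state C at pos -1, read 0 -> (C,0)->write 1,move R,goto A. Now: state=A, head=0, tape[-3..1]=01100 (head:    ^)
Step 3: in state A at pos 0, read 0 -> (A,0)->write 0,move L,goto C. Now: state=C, head=-1, tape[-3..1]=01100 (head:   ^)
Step 4: in state C at pos -1, read 1 -> (C,1)->write 1,move L,goto C. Now: state=C, head=-2, tape[-3..1]=01100 (head:  ^)
Cells containing 1 after step 4: {-2, -1} -> 2 cell(s)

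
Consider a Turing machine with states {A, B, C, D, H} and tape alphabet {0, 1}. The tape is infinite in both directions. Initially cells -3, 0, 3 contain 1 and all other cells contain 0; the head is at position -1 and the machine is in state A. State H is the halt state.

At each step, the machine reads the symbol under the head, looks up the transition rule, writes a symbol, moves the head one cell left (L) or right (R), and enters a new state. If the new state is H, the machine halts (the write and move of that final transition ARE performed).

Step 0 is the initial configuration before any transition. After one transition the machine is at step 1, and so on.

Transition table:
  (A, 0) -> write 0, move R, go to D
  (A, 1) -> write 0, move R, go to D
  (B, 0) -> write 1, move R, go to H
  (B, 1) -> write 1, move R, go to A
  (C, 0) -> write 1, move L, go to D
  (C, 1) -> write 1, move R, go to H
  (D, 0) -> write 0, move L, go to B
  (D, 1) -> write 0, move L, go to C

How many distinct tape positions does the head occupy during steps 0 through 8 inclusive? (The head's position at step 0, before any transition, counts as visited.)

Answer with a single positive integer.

Step 1: in state A at pos -1, read 0 -> (A,0)->write 0,move R,goto D. Now: state=D, head=0, tape[-4..4]=010010010 (head:     ^)
Step 2: in state D at pos 0, read 1 -> (D,1)->write 0,move L,goto C. Now: state=C, head=-1, tape[-4..4]=010000010 (head:    ^)
Step 3: in state C at pos -1, read 0 -> (C,0)->write 1,move L,goto D. Now: state=D, head=-2, tape[-4..4]=010100010 (head:   ^)
Step 4: in state D at pos -2, read 0 -> (D,0)->write 0,move L,goto B. Now: state=B, head=-3, tape[-4..4]=010100010 (head:  ^)
Step 5: in state B at pos -3, read 1 -> (B,1)->write 1,move R,goto A. Now: state=A, head=-2, tape[-4..4]=010100010 (head:   ^)
Step 6: in state A at pos -2, read 0 -> (A,0)->write 0,move R,goto D. Now: state=D, head=-1, tape[-4..4]=010100010 (head:    ^)
Step 7: in state D at pos -1, read 1 -> (D,1)->write 0,move L,goto C. Now: state=C, head=-2, tape[-4..4]=010000010 (head:   ^)
Step 8: in state C at pos -2, read 0 -> (C,0)->write 1,move L,goto D. Now: state=D, head=-3, tape[-4..4]=011000010 (head:  ^)
Head positions at steps 0..8: starting at -1, distinct positions visited = {-3, -2, -1, 0} -> 4 position(s)

Answer: 4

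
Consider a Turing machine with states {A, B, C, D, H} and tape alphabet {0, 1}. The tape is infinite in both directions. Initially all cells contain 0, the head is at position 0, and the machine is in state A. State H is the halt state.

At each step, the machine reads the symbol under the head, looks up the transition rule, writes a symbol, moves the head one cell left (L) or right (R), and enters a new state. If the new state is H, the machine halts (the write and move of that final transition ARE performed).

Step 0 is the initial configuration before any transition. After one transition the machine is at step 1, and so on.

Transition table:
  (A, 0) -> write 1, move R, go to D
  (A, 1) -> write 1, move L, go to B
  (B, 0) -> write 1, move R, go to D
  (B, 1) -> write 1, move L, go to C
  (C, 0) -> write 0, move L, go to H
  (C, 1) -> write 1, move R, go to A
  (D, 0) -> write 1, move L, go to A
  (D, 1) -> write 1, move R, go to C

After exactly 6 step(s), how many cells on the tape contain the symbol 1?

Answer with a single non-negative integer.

Step 1: in state A at pos 0, read 0 -> (A,0)->write 1,move R,goto D. Now: state=D, head=1, tape[-1..2]=0100 (head:   ^)
Step 2: in state D at pos 1, read 0 -> (D,0)->write 1,move L,goto A. Now: state=A, head=0, tape[-1..2]=0110 (head:  ^)
Step 3: in state A at pos 0, read 1 -> (A,1)->write 1,move L,goto B. Now: state=B, head=-1, tape[-2..2]=00110 (head:  ^)
Step 4: in state B at pos -1, read 0 -> (B,0)->write 1,move R,goto D. Now: state=D, head=0, tape[-2..2]=01110 (head:   ^)
Step 5: in state D at pos 0, read 1 -> (D,1)->write 1,move R,goto C. Now: state=C, head=1, tape[-2..2]=01110 (head:    ^)
Step 6: in state C at pos 1, read 1 -> (C,1)->write 1,move R,goto A. Now: state=A, head=2, tape[-2..3]=011100 (head:     ^)
Cells containing 1 after step 6: {-1, 0, 1} -> 3 cell(s)

Answer: 3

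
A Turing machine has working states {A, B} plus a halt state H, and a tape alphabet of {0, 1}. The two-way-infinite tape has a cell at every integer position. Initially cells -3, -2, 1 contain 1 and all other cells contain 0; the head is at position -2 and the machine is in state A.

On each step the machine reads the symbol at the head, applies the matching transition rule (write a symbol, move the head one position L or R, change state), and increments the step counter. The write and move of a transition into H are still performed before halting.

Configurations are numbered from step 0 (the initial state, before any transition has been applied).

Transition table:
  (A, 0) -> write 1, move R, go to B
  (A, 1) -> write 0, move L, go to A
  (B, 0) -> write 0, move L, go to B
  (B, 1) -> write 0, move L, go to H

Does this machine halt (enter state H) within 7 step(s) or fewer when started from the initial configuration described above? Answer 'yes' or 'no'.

Answer: yes

Derivation:
Step 1: in state A at pos -2, read 1 -> (A,1)->write 0,move L,goto A. Now: state=A, head=-3, tape[-4..2]=0100010 (head:  ^)
Step 2: in state A at pos -3, read 1 -> (A,1)->write 0,move L,goto A. Now: state=A, head=-4, tape[-5..2]=00000010 (head:  ^)
Step 3: in state A at pos -4, read 0 -> (A,0)->write 1,move R,goto B. Now: state=B, head=-3, tape[-5..2]=01000010 (head:   ^)
Step 4: in state B at pos -3, read 0 -> (B,0)->write 0,move L,goto B. Now: state=B, head=-4, tape[-5..2]=01000010 (head:  ^)
Step 5: in state B at pos -4, read 1 -> (B,1)->write 0,move L,goto H. Now: state=H, head=-5, tape[-6..2]=000000010 (head:  ^)
State H reached at step 5; 5 <= 7 -> yes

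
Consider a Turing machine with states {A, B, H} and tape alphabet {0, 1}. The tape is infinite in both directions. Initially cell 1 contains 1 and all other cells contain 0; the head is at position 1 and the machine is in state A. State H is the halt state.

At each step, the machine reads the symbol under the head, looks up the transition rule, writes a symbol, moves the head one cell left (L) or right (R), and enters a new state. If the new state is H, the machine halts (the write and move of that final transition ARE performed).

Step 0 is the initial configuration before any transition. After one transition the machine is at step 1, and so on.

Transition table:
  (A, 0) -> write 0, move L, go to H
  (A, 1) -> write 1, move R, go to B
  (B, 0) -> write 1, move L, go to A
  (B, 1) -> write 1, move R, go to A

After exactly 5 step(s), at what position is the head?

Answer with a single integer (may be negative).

Step 1: in state A at pos 1, read 1 -> (A,1)->write 1,move R,goto B. Now: state=B, head=2, tape[0..3]=0100 (head:   ^)
Step 2: in state B at pos 2, read 0 -> (B,0)->write 1,move L,goto A. Now: state=A, head=1, tape[0..3]=0110 (head:  ^)
Step 3: in state A at pos 1, read 1 -> (A,1)->write 1,move R,goto B. Now: state=B, head=2, tape[0..3]=0110 (head:   ^)
Step 4: in state B at pos 2, read 1 -> (B,1)->write 1,move R,goto A. Now: state=A, head=3, tape[0..4]=01100 (head:    ^)
Step 5: in state A at pos 3, read 0 -> (A,0)->write 0,move L,goto H. Now: state=H, head=2, tape[0..4]=01100 (head:   ^)

Answer: 2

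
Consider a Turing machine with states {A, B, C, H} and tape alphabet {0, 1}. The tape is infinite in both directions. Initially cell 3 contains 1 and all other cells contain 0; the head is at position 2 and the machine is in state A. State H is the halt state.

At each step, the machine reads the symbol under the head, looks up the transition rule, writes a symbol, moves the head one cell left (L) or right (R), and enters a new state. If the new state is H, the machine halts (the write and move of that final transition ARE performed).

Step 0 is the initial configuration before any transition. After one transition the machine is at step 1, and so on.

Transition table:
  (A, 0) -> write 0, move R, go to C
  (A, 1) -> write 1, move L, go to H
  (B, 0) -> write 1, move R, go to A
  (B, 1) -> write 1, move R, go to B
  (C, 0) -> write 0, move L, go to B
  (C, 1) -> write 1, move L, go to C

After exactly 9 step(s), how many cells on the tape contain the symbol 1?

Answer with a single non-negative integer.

Step 1: in state A at pos 2, read 0 -> (A,0)->write 0,move R,goto C. Now: state=C, head=3, tape[1..4]=0010 (head:   ^)
Step 2: in state C at pos 3, read 1 -> (C,1)->write 1,move L,goto C. Now: state=C, head=2, tape[1..4]=0010 (head:  ^)
Step 3: in state C at pos 2, read 0 -> (C,0)->write 0,move L,goto B. Now: state=B, head=1, tape[0..4]=00010 (head:  ^)
Step 4: in state B at pos 1, read 0 -> (B,0)->write 1,move R,goto A. Now: state=A, head=2, tape[0..4]=01010 (head:   ^)
Step 5: in state A at pos 2, read 0 -> (A,0)->write 0,move R,goto C. Now: state=C, head=3, tape[0..4]=01010 (head:    ^)
Step 6: in state C at pos 3, read 1 -> (C,1)->write 1,move L,goto C. Now: state=C, head=2, tape[0..4]=01010 (head:   ^)
Step 7: in state C at pos 2, read 0 -> (C,0)->write 0,move L,goto B. Now: state=B, head=1, tape[0..4]=01010 (head:  ^)
Step 8: in state B at pos 1, read 1 -> (B,1)->write 1,move R,goto B. Now: state=B, head=2, tape[0..4]=01010 (head:   ^)
Step 9: in state B at pos 2, read 0 -> (B,0)->write 1,move R,goto A. Now: state=A, head=3, tape[0..4]=01110 (head:    ^)
Cells containing 1 after step 9: {1, 2, 3} -> 3 cell(s)

Answer: 3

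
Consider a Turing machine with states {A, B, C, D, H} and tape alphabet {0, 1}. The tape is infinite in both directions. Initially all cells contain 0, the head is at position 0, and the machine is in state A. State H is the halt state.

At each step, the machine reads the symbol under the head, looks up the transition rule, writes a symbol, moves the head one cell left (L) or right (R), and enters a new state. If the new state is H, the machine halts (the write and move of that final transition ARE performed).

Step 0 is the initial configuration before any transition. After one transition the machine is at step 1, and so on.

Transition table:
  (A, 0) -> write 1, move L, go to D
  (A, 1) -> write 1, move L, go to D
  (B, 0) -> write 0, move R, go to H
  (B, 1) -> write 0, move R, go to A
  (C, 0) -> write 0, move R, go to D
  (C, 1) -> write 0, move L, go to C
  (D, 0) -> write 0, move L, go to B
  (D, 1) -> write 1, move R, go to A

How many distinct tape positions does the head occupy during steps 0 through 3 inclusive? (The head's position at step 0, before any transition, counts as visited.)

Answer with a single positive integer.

Answer: 3

Derivation:
Step 1: in state A at pos 0, read 0 -> (A,0)->write 1,move L,goto D. Now: state=D, head=-1, tape[-2..1]=0010 (head:  ^)
Step 2: in state D at pos -1, read 0 -> (D,0)->write 0,move L,goto B. Now: state=B, head=-2, tape[-3..1]=00010 (head:  ^)
Step 3: in state B at pos -2, read 0 -> (B,0)->write 0,move R,goto H. Now: state=H, head=-1, tape[-3..1]=00010 (head:   ^)
Head positions at steps 0..3: starting at 0, distinct positions visited = {-2, -1, 0} -> 3 position(s)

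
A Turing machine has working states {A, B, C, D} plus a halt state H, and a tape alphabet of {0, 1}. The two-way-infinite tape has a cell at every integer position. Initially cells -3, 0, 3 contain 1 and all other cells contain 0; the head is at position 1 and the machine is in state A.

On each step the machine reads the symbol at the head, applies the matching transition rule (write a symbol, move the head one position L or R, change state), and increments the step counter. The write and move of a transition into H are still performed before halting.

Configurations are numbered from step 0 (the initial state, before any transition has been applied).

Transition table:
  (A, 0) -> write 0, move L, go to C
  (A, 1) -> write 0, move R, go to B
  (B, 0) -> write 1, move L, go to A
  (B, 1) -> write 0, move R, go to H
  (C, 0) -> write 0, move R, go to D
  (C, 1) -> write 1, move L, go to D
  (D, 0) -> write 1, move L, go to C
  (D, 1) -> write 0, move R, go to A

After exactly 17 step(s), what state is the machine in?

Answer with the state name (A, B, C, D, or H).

Step 1: in state A at pos 1, read 0 -> (A,0)->write 0,move L,goto C. Now: state=C, head=0, tape[-4..4]=010010010 (head:     ^)
Step 2: in state C at pos 0, read 1 -> (C,1)->write 1,move L,goto D. Now: state=D, head=-1, tape[-4..4]=010010010 (head:    ^)
Step 3: in state D at pos -1, read 0 -> (D,0)->write 1,move L,goto C. Now: state=C, head=-2, tape[-4..4]=010110010 (head:   ^)
Step 4: in state C at pos -2, read 0 -> (C,0)->write 0,move R,goto D. Now: state=D, head=-1, tape[-4..4]=010110010 (head:    ^)
Step 5: in state D at pos -1, read 1 -> (D,1)->write 0,move R,goto A. Now: state=A, head=0, tape[-4..4]=010010010 (head:     ^)
Step 6: in state A at pos 0, read 1 -> (A,1)->write 0,move R,goto B. Now: state=B, head=1, tape[-4..4]=010000010 (head:      ^)
Step 7: in state B at pos 1, read 0 -> (B,0)->write 1,move L,goto A. Now: state=A, head=0, tape[-4..4]=010001010 (head:     ^)
Step 8: in state A at pos 0, read 0 -> (A,0)->write 0,move L,goto C. Now: state=C, head=-1, tape[-4..4]=010001010 (head:    ^)
Step 9: in state C at pos -1, read 0 -> (C,0)->write 0,move R,goto D. Now: state=D, head=0, tape[-4..4]=010001010 (head:     ^)
Step 10: in state D at pos 0, read 0 -> (D,0)->write 1,move L,goto C. Now: state=C, head=-1, tape[-4..4]=010011010 (head:    ^)
Step 11: in state C at pos -1, read 0 -> (C,0)->write 0,move R,goto D. Now: state=D, head=0, tape[-4..4]=010011010 (head:     ^)
Step 12: in state D at pos 0, read 1 -> (D,1)->write 0,move R,goto A. Now: state=A, head=1, tape[-4..4]=010001010 (head:      ^)
Step 13: in state A at pos 1, read 1 -> (A,1)->write 0,move R,goto B. Now: state=B, head=2, tape[-4..4]=010000010 (head:       ^)
Step 14: in state B at pos 2, read 0 -> (B,0)->write 1,move L,goto A. Now: state=A, head=1, tape[-4..4]=010000110 (head:      ^)
Step 15: in state A at pos 1, read 0 -> (A,0)->write 0,move L,goto C. Now: state=C, head=0, tape[-4..4]=010000110 (head:     ^)
Step 16: in state C at pos 0, read 0 -> (C,0)->write 0,move R,goto D. Now: state=D, head=1, tape[-4..4]=010000110 (head:      ^)
Step 17: in state D at pos 1, read 0 -> (D,0)->write 1,move L,goto C. Now: state=C, head=0, tape[-4..4]=010001110 (head:     ^)

Answer: C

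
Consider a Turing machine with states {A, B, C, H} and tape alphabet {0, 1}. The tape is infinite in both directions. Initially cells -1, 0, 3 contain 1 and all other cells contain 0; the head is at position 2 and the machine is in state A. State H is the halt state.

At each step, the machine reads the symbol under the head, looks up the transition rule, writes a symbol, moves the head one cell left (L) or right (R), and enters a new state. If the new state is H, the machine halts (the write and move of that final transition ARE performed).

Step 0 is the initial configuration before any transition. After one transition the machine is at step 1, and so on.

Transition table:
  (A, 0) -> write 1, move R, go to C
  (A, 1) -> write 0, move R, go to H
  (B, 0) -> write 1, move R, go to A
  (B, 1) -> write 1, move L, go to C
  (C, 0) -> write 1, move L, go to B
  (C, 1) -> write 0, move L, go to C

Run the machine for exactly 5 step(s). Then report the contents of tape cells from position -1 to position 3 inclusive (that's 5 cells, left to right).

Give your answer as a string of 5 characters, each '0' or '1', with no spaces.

Step 1: in state A at pos 2, read 0 -> (A,0)->write 1,move R,goto C. Now: state=C, head=3, tape[-2..4]=0110110 (head:      ^)
Step 2: in state C at pos 3, read 1 -> (C,1)->write 0,move L,goto C. Now: state=C, head=2, tape[-2..4]=0110100 (head:     ^)
Step 3: in state C at pos 2, read 1 -> (C,1)->write 0,move L,goto C. Now: state=C, head=1, tape[-2..4]=0110000 (head:    ^)
Step 4: in state C at pos 1, read 0 -> (C,0)->write 1,move L,goto B. Now: state=B, head=0, tape[-2..4]=0111000 (head:   ^)
Step 5: in state B at pos 0, read 1 -> (B,1)->write 1,move L,goto C. Now: state=C, head=-1, tape[-2..4]=0111000 (head:  ^)

Answer: 11100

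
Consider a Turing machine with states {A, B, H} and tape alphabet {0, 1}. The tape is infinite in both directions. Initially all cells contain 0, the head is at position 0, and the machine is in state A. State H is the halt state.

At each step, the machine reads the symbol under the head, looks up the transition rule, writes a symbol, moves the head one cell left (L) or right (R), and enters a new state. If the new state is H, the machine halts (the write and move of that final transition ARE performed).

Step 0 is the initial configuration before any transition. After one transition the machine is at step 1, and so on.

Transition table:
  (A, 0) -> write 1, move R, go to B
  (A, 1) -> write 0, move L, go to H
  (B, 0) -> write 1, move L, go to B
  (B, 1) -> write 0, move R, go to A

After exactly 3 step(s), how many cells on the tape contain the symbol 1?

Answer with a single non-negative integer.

Step 1: in state A at pos 0, read 0 -> (A,0)->write 1,move R,goto B. Now: state=B, head=1, tape[-1..2]=0100 (head:   ^)
Step 2: in state B at pos 1, read 0 -> (B,0)->write 1,move L,goto B. Now: state=B, head=0, tape[-1..2]=0110 (head:  ^)
Step 3: in state B at pos 0, read 1 -> (B,1)->write 0,move R,goto A. Now: state=A, head=1, tape[-1..2]=0010 (head:   ^)
Cells containing 1 after step 3: {1} -> 1 cell(s)

Answer: 1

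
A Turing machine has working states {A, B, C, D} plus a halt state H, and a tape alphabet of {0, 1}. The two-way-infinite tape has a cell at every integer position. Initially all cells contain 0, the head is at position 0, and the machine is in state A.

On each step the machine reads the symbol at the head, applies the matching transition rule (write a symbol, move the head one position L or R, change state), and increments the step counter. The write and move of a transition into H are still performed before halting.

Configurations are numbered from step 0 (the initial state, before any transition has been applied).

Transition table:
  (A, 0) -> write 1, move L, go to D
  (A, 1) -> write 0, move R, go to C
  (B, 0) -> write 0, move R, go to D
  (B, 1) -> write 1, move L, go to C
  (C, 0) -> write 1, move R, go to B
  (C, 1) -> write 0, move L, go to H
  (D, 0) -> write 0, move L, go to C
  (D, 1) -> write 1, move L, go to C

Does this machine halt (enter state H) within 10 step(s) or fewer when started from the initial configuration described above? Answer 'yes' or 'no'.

Answer: yes

Derivation:
Step 1: in state A at pos 0, read 0 -> (A,0)->write 1,move L,goto D. Now: state=D, head=-1, tape[-2..1]=0010 (head:  ^)
Step 2: in state D at pos -1, read 0 -> (D,0)->write 0,move L,goto C. Now: state=C, head=-2, tape[-3..1]=00010 (head:  ^)
Step 3: in state C at pos -2, read 0 -> (C,0)->write 1,move R,goto B. Now: state=B, head=-1, tape[-3..1]=01010 (head:   ^)
Step 4: in state B at pos -1, read 0 -> (B,0)->write 0,move R,goto D. Now: state=D, head=0, tape[-3..1]=01010 (head:    ^)
Step 5: in state D at pos 0, read 1 -> (D,1)->write 1,move L,goto C. Now: state=C, head=-1, tape[-3..1]=01010 (head:   ^)
Step 6: in state C at pos -1, read 0 -> (C,0)->write 1,move R,goto B. Now: state=B, head=0, tape[-3..1]=01110 (head:    ^)
Step 7: in state B at pos 0, read 1 -> (B,1)->write 1,move L,goto C. Now: state=C, head=-1, tape[-3..1]=01110 (head:   ^)
Step 8: in state C at pos -1, read 1 -> (C,1)->write 0,move L,goto H. Now: state=H, head=-2, tape[-3..1]=01010 (head:  ^)
State H reached at step 8; 8 <= 10 -> yes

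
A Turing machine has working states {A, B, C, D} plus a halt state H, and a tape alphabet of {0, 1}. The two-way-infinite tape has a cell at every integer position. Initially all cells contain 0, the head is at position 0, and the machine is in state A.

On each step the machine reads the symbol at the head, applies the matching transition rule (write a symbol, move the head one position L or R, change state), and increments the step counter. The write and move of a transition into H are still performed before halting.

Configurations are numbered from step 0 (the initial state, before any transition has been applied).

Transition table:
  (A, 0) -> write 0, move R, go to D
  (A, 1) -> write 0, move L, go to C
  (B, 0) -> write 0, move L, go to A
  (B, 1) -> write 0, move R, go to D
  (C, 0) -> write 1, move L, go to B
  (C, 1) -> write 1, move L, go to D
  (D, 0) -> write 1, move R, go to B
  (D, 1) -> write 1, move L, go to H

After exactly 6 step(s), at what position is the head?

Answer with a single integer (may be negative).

Step 1: in state A at pos 0, read 0 -> (A,0)->write 0,move R,goto D. Now: state=D, head=1, tape[-1..2]=0000 (head:   ^)
Step 2: in state D at pos 1, read 0 -> (D,0)->write 1,move R,goto B. Now: state=B, head=2, tape[-1..3]=00100 (head:    ^)
Step 3: in state B at pos 2, read 0 -> (B,0)->write 0,move L,goto A. Now: state=A, head=1, tape[-1..3]=00100 (head:   ^)
Step 4: in state A at pos 1, read 1 -> (A,1)->write 0,move L,goto C. Now: state=C, head=0, tape[-1..3]=00000 (head:  ^)
Step 5: in state C at pos 0, read 0 -> (C,0)->write 1,move L,goto B. Now: state=B, head=-1, tape[-2..3]=001000 (head:  ^)
Step 6: in state B at pos -1, read 0 -> (B,0)->write 0,move L,goto A. Now: state=A, head=-2, tape[-3..3]=0001000 (head:  ^)

Answer: -2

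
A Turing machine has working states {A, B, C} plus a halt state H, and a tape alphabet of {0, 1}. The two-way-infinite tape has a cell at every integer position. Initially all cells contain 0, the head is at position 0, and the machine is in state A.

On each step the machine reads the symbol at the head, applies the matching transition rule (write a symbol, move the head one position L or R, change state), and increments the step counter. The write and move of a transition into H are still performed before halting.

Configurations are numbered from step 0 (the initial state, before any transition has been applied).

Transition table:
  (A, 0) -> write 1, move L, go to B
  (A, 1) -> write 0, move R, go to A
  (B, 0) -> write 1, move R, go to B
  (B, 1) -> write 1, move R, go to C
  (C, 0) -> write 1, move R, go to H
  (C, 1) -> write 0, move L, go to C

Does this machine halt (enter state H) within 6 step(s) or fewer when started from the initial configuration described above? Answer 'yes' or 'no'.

Step 1: in state A at pos 0, read 0 -> (A,0)->write 1,move L,goto B. Now: state=B, head=-1, tape[-2..1]=0010 (head:  ^)
Step 2: in state B at pos -1, read 0 -> (B,0)->write 1,move R,goto B. Now: state=B, head=0, tape[-2..1]=0110 (head:   ^)
Step 3: in state B at pos 0, read 1 -> (B,1)->write 1,move R,goto C. Now: state=C, head=1, tape[-2..2]=01100 (head:    ^)
Step 4: in state C at pos 1, read 0 -> (C,0)->write 1,move R,goto H. Now: state=H, head=2, tape[-2..3]=011100 (head:     ^)
State H reached at step 4; 4 <= 6 -> yes

Answer: yes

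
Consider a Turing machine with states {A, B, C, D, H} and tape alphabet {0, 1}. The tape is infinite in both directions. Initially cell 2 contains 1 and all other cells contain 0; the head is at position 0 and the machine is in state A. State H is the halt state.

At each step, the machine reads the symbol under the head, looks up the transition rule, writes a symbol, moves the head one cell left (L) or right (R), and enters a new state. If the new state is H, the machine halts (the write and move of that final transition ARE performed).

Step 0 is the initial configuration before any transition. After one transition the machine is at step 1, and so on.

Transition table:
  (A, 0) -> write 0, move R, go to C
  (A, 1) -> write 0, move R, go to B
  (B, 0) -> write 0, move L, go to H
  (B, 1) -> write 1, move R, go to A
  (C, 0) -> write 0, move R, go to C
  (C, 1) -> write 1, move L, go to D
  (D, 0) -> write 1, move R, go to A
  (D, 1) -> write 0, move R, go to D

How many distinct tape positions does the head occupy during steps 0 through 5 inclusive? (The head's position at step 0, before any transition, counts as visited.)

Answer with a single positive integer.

Step 1: in state A at pos 0, read 0 -> (A,0)->write 0,move R,goto C. Now: state=C, head=1, tape[-1..3]=00010 (head:   ^)
Step 2: in state C at pos 1, read 0 -> (C,0)->write 0,move R,goto C. Now: state=C, head=2, tape[-1..3]=00010 (head:    ^)
Step 3: in state C at pos 2, read 1 -> (C,1)->write 1,move L,goto D. Now: state=D, head=1, tape[-1..3]=00010 (head:   ^)
Step 4: in state D at pos 1, read 0 -> (D,0)->write 1,move R,goto A. Now: state=A, head=2, tape[-1..3]=00110 (head:    ^)
Step 5: in state A at pos 2, read 1 -> (A,1)->write 0,move R,goto B. Now: state=B, head=3, tape[-1..4]=001000 (head:     ^)
Head positions at steps 0..5: starting at 0, distinct positions visited = {0, 1, 2, 3} -> 4 position(s)

Answer: 4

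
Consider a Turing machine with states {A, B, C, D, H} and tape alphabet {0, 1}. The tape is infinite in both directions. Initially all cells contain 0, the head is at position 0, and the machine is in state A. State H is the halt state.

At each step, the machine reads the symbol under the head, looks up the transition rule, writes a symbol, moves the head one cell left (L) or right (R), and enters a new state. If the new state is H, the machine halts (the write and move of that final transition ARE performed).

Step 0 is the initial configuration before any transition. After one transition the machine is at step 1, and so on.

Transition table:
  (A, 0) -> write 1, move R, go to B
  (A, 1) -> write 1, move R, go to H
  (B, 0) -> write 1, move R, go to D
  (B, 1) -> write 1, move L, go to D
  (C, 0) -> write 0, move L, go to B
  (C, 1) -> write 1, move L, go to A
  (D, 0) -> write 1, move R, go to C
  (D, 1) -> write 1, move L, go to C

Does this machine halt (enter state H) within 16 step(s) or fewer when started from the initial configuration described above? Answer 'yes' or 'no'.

Step 1: in state A at pos 0, read 0 -> (A,0)->write 1,move R,goto B. Now: state=B, head=1, tape[-1..2]=0100 (head:   ^)
Step 2: in state B at pos 1, read 0 -> (B,0)->write 1,move R,goto D. Now: state=D, head=2, tape[-1..3]=01100 (head:    ^)
Step 3: in state D at pos 2, read 0 -> (D,0)->write 1,move R,goto C. Now: state=C, head=3, tape[-1..4]=011100 (head:     ^)
Step 4: in state C at pos 3, read 0 -> (C,0)->write 0,move L,goto B. Now: state=B, head=2, tape[-1..4]=011100 (head:    ^)
Step 5: in state B at pos 2, read 1 -> (B,1)->write 1,move L,goto D. Now: state=D, head=1, tape[-1..4]=011100 (head:   ^)
Step 6: in state D at pos 1, read 1 -> (D,1)->write 1,move L,goto C. Now: state=C, head=0, tape[-1..4]=011100 (head:  ^)
Step 7: in state C at pos 0, read 1 -> (C,1)->write 1,move L,goto A. Now: state=A, head=-1, tape[-2..4]=0011100 (head:  ^)
Step 8: in state A at pos -1, read 0 -> (A,0)->write 1,move R,goto B. Now: state=B, head=0, tape[-2..4]=0111100 (head:   ^)
Step 9: in state B at pos 0, read 1 -> (B,1)->write 1,move L,goto D. Now: state=D, head=-1, tape[-2..4]=0111100 (head:  ^)
Step 10: in state D at pos -1, read 1 -> (D,1)->write 1,move L,goto C. Now: state=C, head=-2, tape[-3..4]=00111100 (head:  ^)
Step 11: in state C at pos -2, read 0 -> (C,0)->write 0,move L,goto B. Now: state=B, head=-3, tape[-4..4]=000111100 (head:  ^)
Step 12: in state B at pos -3, read 0 -> (B,0)->write 1,move R,goto D. Now: state=D, head=-2, tape[-4..4]=010111100 (head:   ^)
Step 13: in state D at pos -2, read 0 -> (D,0)->write 1,move R,goto C. Now: state=C, head=-1, tape[-4..4]=011111100 (head:    ^)
Step 14: in state C at pos -1, read 1 -> (C,1)->write 1,move L,goto A. Now: state=A, head=-2, tape[-4..4]=011111100 (head:   ^)
Step 15: in state A at pos -2, read 1 -> (A,1)->write 1,move R,goto H. Now: state=H, head=-1, tape[-4..4]=011111100 (head:    ^)
State H reached at step 15; 15 <= 16 -> yes

Answer: yes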